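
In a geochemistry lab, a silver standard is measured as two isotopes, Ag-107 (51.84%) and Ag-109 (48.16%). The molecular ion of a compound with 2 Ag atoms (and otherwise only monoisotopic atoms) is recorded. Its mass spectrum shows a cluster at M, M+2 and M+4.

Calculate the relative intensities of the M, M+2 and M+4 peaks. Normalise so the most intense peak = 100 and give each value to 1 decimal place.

Each Ag atom is independently Ag-107 (p = 0.5184) or Ag-109 (q = 0.4816); the cluster is the binomial expansion (p + q)^2.
P(M) = 0.5184^2 = 0.268739
P(M+2) = 2 × 0.5184^1 × 0.4816^1 = 0.499323
P(M+4) = 0.4816^2 = 0.231939
The M+2 peak is largest (0.499323); scaling to 100 gives 53.8 : 100.0 : 46.5.

53.8 : 100.0 : 46.5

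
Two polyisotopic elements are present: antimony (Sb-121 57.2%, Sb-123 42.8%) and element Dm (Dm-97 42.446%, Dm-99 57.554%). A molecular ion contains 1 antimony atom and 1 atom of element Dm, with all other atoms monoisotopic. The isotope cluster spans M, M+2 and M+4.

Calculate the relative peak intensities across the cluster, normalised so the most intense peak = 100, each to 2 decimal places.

47.52 : 100.00 : 48.22

Antimony pattern (n=1): 0.5720 : 0.4280
Element Dm pattern (n=1): 0.42446 : 0.57554
Convolve the two distributions (both contribute in 2-u steps):
  M: 0.5720×0.42446 = 0.242791
  M+2: 0.5720×0.57554 + 0.4280×0.42446 = 0.510878
  M+4: 0.4280×0.57554 = 0.246331
Scale to base peak (0.510878) = 100: 47.52 : 100.00 : 48.22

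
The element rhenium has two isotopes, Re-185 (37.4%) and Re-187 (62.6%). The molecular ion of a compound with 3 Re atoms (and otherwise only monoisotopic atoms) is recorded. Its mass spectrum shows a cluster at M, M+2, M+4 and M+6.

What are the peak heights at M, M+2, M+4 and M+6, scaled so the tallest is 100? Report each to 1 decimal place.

11.9 : 59.7 : 100.0 : 55.8

Each Re atom is independently Re-185 (p = 0.374) or Re-187 (q = 0.626); the cluster is the binomial expansion (p + q)^3.
P(M) = 0.374^3 = 0.052314
P(M+2) = 3 × 0.374^2 × 0.626^1 = 0.262687
P(M+4) = 3 × 0.374^1 × 0.626^2 = 0.439685
P(M+6) = 0.626^3 = 0.245314
The M+4 peak is largest (0.439685); scaling to 100 gives 11.9 : 59.7 : 100.0 : 55.8.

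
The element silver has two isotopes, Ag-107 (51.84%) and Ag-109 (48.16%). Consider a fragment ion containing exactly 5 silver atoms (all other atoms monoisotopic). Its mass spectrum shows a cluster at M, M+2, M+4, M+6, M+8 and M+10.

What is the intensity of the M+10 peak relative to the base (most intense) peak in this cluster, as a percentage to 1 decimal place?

Term probabilities: M 0.0374, M+2 0.1739, M+4 0.3231, M+6 0.3002, M+8 0.1394, M+10 0.0259. Base peak = M+4.
P(M+4) = C(5,2) × 0.5184^3 × 0.4816^2 = 10 × 0.13931407 × 0.23193856 = 0.323123 (base)
P(M+10) = C(5,5) × 0.5184^0 × 0.4816^5 = 1 × 1.0000 × 0.02590791 = 0.025908
Relative intensity = 0.025908 / 0.323123 × 100 = 8.0

8.0%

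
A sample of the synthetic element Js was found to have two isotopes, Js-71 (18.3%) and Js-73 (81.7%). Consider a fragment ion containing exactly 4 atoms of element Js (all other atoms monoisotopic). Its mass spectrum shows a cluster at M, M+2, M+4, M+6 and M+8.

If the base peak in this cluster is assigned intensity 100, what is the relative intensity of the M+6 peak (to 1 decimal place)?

89.6

Term probabilities: M 0.0011, M+2 0.0200, M+4 0.1341, M+6 0.3992, M+8 0.4455. Base peak = M+8.
P(M+8) = C(4,4) × 0.183^0 × 0.817^4 = 1 × 1.0000 × 0.44554157 = 0.445542 (base)
P(M+6) = C(4,3) × 0.183^1 × 0.817^3 = 4 × 0.1830 × 0.54533851 = 0.399188
Relative intensity = 0.399188 / 0.445542 × 100 = 89.6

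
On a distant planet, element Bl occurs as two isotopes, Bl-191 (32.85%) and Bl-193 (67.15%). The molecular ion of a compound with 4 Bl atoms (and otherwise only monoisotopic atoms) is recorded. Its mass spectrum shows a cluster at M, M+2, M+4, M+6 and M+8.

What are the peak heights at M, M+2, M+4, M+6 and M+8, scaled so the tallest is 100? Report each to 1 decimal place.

Expanding (0.3285 + 0.6715)^4:
P(M) = 0.3285^4 = 0.011645
P(M+2) = 4 × 0.3285^3 × 0.6715^1 = 0.095216
P(M+4) = 6 × 0.3285^2 × 0.6715^2 = 0.291954
P(M+6) = 4 × 0.3285^1 × 0.6715^3 = 0.397863
P(M+8) = 0.6715^4 = 0.203322
The M+6 peak is largest (0.397863); scaling to 100 gives 2.9 : 23.9 : 73.4 : 100.0 : 51.1.

2.9 : 23.9 : 73.4 : 100.0 : 51.1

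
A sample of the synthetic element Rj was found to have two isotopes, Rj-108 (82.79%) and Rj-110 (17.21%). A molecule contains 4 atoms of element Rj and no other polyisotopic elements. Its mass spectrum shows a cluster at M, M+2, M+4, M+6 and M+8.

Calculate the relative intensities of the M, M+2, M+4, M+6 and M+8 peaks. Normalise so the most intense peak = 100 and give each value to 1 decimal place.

100.0 : 83.2 : 25.9 : 3.6 : 0.2

Each Rj atom is independently Rj-108 (p = 0.8279) or Rj-110 (q = 0.1721); the cluster is the binomial expansion (p + q)^4.
P(M) = 0.8279^4 = 0.469798
P(M+2) = 4 × 0.8279^3 × 0.1721^1 = 0.390638
P(M+4) = 6 × 0.8279^2 × 0.1721^2 = 0.121806
P(M+6) = 4 × 0.8279^1 × 0.1721^3 = 0.016880
P(M+8) = 0.1721^4 = 0.000877
The M peak is largest (0.469798); scaling to 100 gives 100.0 : 83.2 : 25.9 : 3.6 : 0.2.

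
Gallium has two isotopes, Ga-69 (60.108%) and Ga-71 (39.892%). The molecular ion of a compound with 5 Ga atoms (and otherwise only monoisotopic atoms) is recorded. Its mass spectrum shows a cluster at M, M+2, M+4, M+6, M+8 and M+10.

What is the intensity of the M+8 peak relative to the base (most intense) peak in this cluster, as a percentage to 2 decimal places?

22.02%

Term probabilities: M 0.0785, M+2 0.2604, M+4 0.3456, M+6 0.2294, M+8 0.0761, M+10 0.0101. Base peak = M+4.
P(M+4) = C(5,2) × 0.60108^3 × 0.39892^2 = 10 × 0.2171685 × 0.15913717 = 0.345596 (base)
P(M+8) = C(5,4) × 0.60108^1 × 0.39892^4 = 5 × 0.60108 × 0.02532464 = 0.076111
Relative intensity = 0.076111 / 0.345596 × 100 = 22.02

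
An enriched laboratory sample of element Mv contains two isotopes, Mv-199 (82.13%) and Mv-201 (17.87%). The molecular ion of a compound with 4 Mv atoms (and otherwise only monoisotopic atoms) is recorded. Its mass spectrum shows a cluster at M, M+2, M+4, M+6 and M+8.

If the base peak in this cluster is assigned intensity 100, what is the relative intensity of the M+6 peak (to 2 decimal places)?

4.12

Term probabilities: M 0.4550, M+2 0.3960, M+4 0.1292, M+6 0.0187, M+8 0.0010. Base peak = M.
P(M) = C(4,0) × 0.8213^4 × 0.1787^0 = 1 × 0.4549957 × 1.0000 = 0.454996 (base)
P(M+6) = C(4,3) × 0.8213^1 × 0.1787^3 = 4 × 0.8213 × 0.00570655 = 0.018747
Relative intensity = 0.018747 / 0.454996 × 100 = 4.12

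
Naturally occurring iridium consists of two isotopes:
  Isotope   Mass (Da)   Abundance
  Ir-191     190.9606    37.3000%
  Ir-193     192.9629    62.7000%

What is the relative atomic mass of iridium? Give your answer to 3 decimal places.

192.216 Da

Weight each isotope mass by its fractional abundance: 0.373000 × 190.9606 + 0.627000 × 192.9629
= 71.22830 + 120.98774 = 192.21604 Da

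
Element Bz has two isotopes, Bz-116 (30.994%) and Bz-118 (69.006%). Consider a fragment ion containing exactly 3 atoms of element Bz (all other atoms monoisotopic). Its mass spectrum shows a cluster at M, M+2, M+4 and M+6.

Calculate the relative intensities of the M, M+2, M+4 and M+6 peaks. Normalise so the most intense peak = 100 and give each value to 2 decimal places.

6.72 : 44.91 : 100.00 : 74.21

Expanding (0.30994 + 0.69006)^3:
P(M) = 0.30994^3 = 0.029774
P(M+2) = 3 × 0.30994^2 × 0.69006^1 = 0.198867
P(M+4) = 3 × 0.30994^1 × 0.69006^2 = 0.442764
P(M+6) = 0.69006^3 = 0.328595
The M+4 peak is largest (0.442764); scaling to 100 gives 6.72 : 44.91 : 100.00 : 74.21.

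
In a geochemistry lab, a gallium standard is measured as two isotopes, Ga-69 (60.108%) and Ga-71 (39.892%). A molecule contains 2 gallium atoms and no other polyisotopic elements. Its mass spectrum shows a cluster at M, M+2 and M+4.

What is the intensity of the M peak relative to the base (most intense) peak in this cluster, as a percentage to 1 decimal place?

Term probabilities: M 0.3613, M+2 0.4796, M+4 0.1591. Base peak = M+2.
P(M+2) = C(2,1) × 0.60108^1 × 0.39892^1 = 2 × 0.60108 × 0.39892 = 0.479566 (base)
P(M) = C(2,0) × 0.60108^2 × 0.39892^0 = 1 × 0.36129717 × 1.0000 = 0.361297
Relative intensity = 0.361297 / 0.479566 × 100 = 75.3

75.3%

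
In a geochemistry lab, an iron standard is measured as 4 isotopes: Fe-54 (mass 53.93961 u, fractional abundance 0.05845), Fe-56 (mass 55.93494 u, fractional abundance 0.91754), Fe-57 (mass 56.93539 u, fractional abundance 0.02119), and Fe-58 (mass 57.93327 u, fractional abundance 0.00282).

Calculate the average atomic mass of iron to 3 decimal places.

The abundance-weighted mean is 0.05845 × 53.93961 + 0.91754 × 55.93494 + 0.02119 × 56.93539 + 0.00282 × 57.93327
= 3.152770 + 51.322545 + 1.206461 + 0.163372 = 55.845148 u

55.845 u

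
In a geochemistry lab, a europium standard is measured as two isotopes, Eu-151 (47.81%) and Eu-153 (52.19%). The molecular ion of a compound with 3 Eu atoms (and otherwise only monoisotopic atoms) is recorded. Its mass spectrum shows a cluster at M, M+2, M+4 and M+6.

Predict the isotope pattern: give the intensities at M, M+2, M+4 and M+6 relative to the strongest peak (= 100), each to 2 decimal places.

Expanding (0.4781 + 0.5219)^3:
P(M) = 0.4781^3 = 0.109284
P(M+2) = 3 × 0.4781^2 × 0.5219^1 = 0.357887
P(M+4) = 3 × 0.4781^1 × 0.5219^2 = 0.390674
P(M+6) = 0.5219^3 = 0.142155
The M+4 peak is largest (0.390674); scaling to 100 gives 27.97 : 91.61 : 100.00 : 36.39.

27.97 : 91.61 : 100.00 : 36.39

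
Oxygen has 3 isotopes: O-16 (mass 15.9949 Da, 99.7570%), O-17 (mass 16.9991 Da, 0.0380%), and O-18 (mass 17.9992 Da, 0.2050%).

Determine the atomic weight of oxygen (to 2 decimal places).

16.00 Da

Weight each isotope mass by its fractional abundance: 0.997570 × 15.9949 + 0.000380 × 16.9991 + 0.002050 × 17.9992
= 15.95603 + 0.00646 + 0.03690 = 15.99939 Da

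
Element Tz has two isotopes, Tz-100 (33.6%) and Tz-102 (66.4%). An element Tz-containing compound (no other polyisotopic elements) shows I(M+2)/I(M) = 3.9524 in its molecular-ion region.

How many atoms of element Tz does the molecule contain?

The M+2/M ratio from n Tz atoms is n · q/p = n · 0.664/0.336.
n = 3.9524 × 0.336/0.664 = 2.00 ≈ 2

2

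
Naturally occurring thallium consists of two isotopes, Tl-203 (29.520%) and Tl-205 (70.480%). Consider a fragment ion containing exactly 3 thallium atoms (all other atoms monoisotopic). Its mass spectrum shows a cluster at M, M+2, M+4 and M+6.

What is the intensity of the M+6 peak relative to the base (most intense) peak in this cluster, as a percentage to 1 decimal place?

79.6%

Term probabilities: M 0.0257, M+2 0.1843, M+4 0.4399, M+6 0.3501. Base peak = M+4.
P(M+4) = C(3,2) × 0.29520^1 × 0.70480^2 = 3 × 0.2952 × 0.49674304 = 0.439916 (base)
P(M+6) = C(3,3) × 0.29520^0 × 0.70480^3 = 1 × 1.0000 × 0.35010449 = 0.350104
Relative intensity = 0.350104 / 0.439916 × 100 = 79.6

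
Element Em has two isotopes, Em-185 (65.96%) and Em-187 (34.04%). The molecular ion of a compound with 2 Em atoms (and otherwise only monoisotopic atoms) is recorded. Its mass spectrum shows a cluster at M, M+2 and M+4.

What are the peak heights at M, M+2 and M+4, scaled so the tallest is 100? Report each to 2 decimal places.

The 2 Em atoms are independent, so intensities follow the terms of (0.6596 + 0.3404)^2.
P(M) = 0.6596^2 = 0.435072
P(M+2) = 2 × 0.6596^1 × 0.3404^1 = 0.449056
P(M+4) = 0.3404^2 = 0.115872
The M+2 peak is largest (0.449056); scaling to 100 gives 96.89 : 100.00 : 25.80.

96.89 : 100.00 : 25.80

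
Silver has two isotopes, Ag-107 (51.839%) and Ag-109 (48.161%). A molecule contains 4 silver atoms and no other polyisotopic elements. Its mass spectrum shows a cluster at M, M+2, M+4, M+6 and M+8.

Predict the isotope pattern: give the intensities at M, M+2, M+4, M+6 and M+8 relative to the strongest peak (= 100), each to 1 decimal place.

19.3 : 71.8 : 100.0 : 61.9 : 14.4

Expanding (0.51839 + 0.48161)^4:
P(M) = 0.51839^4 = 0.072215
P(M+2) = 4 × 0.51839^3 × 0.48161^1 = 0.268365
P(M+4) = 6 × 0.51839^2 × 0.48161^2 = 0.373986
P(M+6) = 4 × 0.51839^1 × 0.48161^3 = 0.231634
P(M+8) = 0.48161^4 = 0.053800
The M+4 peak is largest (0.373986); scaling to 100 gives 19.3 : 71.8 : 100.0 : 61.9 : 14.4.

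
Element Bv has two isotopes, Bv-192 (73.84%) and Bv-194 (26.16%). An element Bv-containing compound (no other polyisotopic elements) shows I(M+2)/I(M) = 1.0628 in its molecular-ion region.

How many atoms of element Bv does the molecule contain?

For n independent Bv atoms, I(M+2)/I(M) = n · (abundance Bv-194) / (abundance Bv-192) = n · 0.2616/0.7384.
n = 1.0628 × 0.7384/0.2616 = 3.00 ≈ 3

3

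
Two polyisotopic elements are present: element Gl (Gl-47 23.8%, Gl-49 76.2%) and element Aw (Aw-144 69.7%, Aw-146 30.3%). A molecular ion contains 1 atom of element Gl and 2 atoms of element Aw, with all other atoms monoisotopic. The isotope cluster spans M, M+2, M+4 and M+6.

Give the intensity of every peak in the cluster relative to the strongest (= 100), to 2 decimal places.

Element Gl pattern (n=1): 0.2380 : 0.7620
Element Aw pattern (n=2): 0.485809 : 0.422382 : 0.091809
Convolve the two distributions (both contribute in 2-u steps):
  M: 0.2380×0.485809 = 0.115623
  M+2: 0.2380×0.422382 + 0.7620×0.485809 = 0.470713
  M+4: 0.2380×0.091809 + 0.7620×0.422382 = 0.343706
  M+6: 0.7620×0.091809 = 0.069958
Scale to base peak (0.470713) = 100: 24.56 : 100.00 : 73.02 : 14.86

24.56 : 100.00 : 73.02 : 14.86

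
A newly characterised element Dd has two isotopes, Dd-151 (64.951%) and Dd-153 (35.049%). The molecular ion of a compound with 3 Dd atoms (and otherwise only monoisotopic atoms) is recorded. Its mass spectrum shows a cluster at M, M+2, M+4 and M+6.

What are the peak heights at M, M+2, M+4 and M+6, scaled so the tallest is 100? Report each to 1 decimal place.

The 3 Dd atoms are independent, so intensities follow the terms of (0.64951 + 0.35049)^3.
P(M) = 0.64951^3 = 0.274004
P(M+2) = 3 × 0.64951^2 × 0.35049^1 = 0.443577
P(M+4) = 3 × 0.64951^1 × 0.35049^2 = 0.239364
P(M+6) = 0.35049^3 = 0.043055
The M+2 peak is largest (0.443577); scaling to 100 gives 61.8 : 100.0 : 54.0 : 9.7.

61.8 : 100.0 : 54.0 : 9.7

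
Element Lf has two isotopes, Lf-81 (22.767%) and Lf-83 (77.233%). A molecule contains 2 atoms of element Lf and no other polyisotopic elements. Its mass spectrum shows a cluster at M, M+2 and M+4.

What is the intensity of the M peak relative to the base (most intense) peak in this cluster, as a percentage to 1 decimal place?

8.7%

(0.22767 + 0.77233)^2 gives M 0.0518, M+2 0.3517, M+4 0.5965; the largest is M+4.
P(M+4) = C(2,2) × 0.22767^0 × 0.77233^2 = 1 × 1.0000 × 0.59649363 = 0.596494 (base)
P(M) = C(2,0) × 0.22767^2 × 0.77233^0 = 1 × 0.05183363 × 1.0000 = 0.051834
Relative intensity = 0.051834 / 0.596494 × 100 = 8.7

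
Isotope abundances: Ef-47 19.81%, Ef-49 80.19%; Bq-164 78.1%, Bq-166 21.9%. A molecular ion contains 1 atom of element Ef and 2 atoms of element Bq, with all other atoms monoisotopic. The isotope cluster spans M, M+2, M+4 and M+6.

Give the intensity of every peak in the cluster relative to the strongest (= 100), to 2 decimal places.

Element Ef pattern (n=1): 0.1981 : 0.8019
Element Bq pattern (n=2): 0.609961 : 0.342078 : 0.047961
Convolve the two distributions (both contribute in 2-u steps):
  M: 0.1981×0.609961 = 0.120833
  M+2: 0.1981×0.342078 + 0.8019×0.609961 = 0.556893
  M+4: 0.1981×0.047961 + 0.8019×0.342078 = 0.283813
  M+6: 0.8019×0.047961 = 0.038460
Scale to base peak (0.556893) = 100: 21.70 : 100.00 : 50.96 : 6.91

21.70 : 100.00 : 50.96 : 6.91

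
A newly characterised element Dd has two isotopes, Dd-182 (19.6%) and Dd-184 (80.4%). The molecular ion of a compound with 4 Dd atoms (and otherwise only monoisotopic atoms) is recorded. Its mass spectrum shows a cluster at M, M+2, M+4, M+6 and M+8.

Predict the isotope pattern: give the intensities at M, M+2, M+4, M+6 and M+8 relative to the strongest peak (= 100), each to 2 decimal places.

Each Dd atom is independently Dd-182 (p = 0.196) or Dd-184 (q = 0.804); the cluster is the binomial expansion (p + q)^4.
P(M) = 0.196^4 = 0.001476
P(M+2) = 4 × 0.196^3 × 0.804^1 = 0.024215
P(M+4) = 6 × 0.196^2 × 0.804^2 = 0.148996
P(M+6) = 4 × 0.196^1 × 0.804^3 = 0.407459
P(M+8) = 0.804^4 = 0.417854
The M+8 peak is largest (0.417854); scaling to 100 gives 0.35 : 5.80 : 35.66 : 97.51 : 100.00.

0.35 : 5.80 : 35.66 : 97.51 : 100.00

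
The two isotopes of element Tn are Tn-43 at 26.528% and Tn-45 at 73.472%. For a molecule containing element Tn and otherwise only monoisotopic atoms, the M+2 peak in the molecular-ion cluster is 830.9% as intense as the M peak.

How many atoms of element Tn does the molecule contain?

With n Tn atoms, P(M+2)/P(M) = C(n,1)·p^(n−1)q / p^n = n·q/p = n · 0.73472/0.26528.
n = 8.309 × 0.26528/0.73472 = 3.00 ≈ 3

3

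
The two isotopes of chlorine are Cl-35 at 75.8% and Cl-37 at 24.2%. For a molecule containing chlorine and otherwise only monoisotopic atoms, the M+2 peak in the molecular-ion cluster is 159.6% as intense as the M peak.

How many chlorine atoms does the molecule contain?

5

With n Cl atoms, P(M+2)/P(M) = C(n,1)·p^(n−1)q / p^n = n·q/p = n · 0.242/0.758.
n = 1.596 × 0.758/0.242 = 5.00 ≈ 5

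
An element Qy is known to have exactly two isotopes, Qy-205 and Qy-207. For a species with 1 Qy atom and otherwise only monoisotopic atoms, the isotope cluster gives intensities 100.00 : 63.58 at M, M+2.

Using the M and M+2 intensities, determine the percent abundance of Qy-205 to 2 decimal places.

61.13%

Write p for the Qy-205 fraction. I(M+2)/I(M) = [C(1,1)·p^0·(1−p)] / p^1 = 1·(1−p)/p = 63.58/100.00 = 0.6358
(1−p)/p = 0.6358/1 = 0.6358  ⇒  p = 1/(1 + 0.6358) = 0.6113
Qy-205: 61.13%, Qy-207: 38.87%.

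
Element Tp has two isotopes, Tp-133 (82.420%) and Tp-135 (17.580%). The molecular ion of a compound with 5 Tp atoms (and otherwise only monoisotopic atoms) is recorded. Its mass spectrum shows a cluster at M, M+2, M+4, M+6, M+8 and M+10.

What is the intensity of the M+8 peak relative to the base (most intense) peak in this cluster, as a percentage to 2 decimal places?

0.97%

Binomial terms of (0.82420 + 0.17580)^5: M 0.3803, M+2 0.4056, M+4 0.1730, M+6 0.0369, M+8 0.0039, M+10 0.0002 → M+2 is the base peak.
P(M+2) = C(5,1) × 0.82420^4 × 0.17580^1 = 5 × 0.46145615 × 0.1758 = 0.405620 (base)
P(M+8) = C(5,4) × 0.82420^1 × 0.17580^4 = 5 × 0.8242 × 0.00095516 = 0.003936
Relative intensity = 0.003936 / 0.405620 × 100 = 0.97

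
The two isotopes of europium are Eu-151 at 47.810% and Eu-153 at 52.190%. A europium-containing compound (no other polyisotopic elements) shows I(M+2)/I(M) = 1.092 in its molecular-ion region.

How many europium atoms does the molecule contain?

1

With n Eu atoms, P(M+2)/P(M) = C(n,1)·p^(n−1)q / p^n = n·q/p = n · 0.52190/0.47810.
n = 1.092 × 0.47810/0.52190 = 1.00 ≈ 1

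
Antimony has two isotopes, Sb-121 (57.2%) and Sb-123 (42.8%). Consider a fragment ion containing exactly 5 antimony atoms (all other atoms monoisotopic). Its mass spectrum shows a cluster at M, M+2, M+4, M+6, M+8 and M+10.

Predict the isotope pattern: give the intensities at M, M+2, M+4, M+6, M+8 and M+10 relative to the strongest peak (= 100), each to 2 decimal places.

Each Sb atom is independently Sb-121 (p = 0.572) or Sb-123 (q = 0.428); the cluster is the binomial expansion (p + q)^5.
P(M) = 0.572^5 = 0.061232
P(M+2) = 5 × 0.572^4 × 0.428^1 = 0.229086
P(M+4) = 10 × 0.572^3 × 0.428^2 = 0.342827
P(M+6) = 10 × 0.572^2 × 0.428^3 = 0.256521
P(M+8) = 5 × 0.572^1 × 0.428^4 = 0.095971
P(M+10) = 0.428^5 = 0.014362
The M+4 peak is largest (0.342827); scaling to 100 gives 17.86 : 66.82 : 100.00 : 74.83 : 27.99 : 4.19.

17.86 : 66.82 : 100.00 : 74.83 : 27.99 : 4.19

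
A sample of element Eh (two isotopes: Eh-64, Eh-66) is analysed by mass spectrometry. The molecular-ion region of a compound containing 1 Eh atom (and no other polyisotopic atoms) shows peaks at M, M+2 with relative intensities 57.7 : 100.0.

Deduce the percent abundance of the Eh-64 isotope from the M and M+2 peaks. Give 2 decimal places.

36.59%

If p is the fraction of Eh that is Eh-64, then I(M+2)/I(M) = [C(1,1)·p^0·(1−p)] / p^1 = 1·(1−p)/p = 100.0/57.7 = 1.7331
(1−p)/p = 1.7331/1 = 1.7331  ⇒  p = 1/(1 + 1.7331) = 0.3659
Eh-64: 36.59%, Eh-66: 63.41%.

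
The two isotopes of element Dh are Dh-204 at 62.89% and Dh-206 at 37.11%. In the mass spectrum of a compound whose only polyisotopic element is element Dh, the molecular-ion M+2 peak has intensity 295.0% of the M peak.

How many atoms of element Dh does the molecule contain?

5

With n Dh atoms, P(M+2)/P(M) = C(n,1)·p^(n−1)q / p^n = n·q/p = n · 0.3711/0.6289.
n = 2.950 × 0.6289/0.3711 = 5.00 ≈ 5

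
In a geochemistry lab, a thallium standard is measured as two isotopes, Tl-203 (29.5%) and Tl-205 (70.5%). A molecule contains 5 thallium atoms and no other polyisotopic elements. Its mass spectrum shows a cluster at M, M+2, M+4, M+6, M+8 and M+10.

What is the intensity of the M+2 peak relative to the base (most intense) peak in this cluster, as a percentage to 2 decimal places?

Term probabilities: M 0.0022, M+2 0.0267, M+4 0.1276, M+6 0.3049, M+8 0.3644, M+10 0.1742. Base peak = M+8.
P(M+8) = C(5,4) × 0.295^1 × 0.705^4 = 5 × 0.2950 × 0.24703385 = 0.364375 (base)
P(M+2) = C(5,1) × 0.295^4 × 0.705^1 = 5 × 0.00757335 × 0.7050 = 0.026696
Relative intensity = 0.026696 / 0.364375 × 100 = 7.33

7.33%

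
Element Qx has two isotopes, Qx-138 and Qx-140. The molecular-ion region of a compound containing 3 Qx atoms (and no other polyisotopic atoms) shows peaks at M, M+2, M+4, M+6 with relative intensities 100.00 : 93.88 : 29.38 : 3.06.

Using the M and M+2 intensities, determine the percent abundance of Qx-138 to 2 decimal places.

If p is the fraction of Qx that is Qx-138, then I(M+2)/I(M) = [C(3,1)·p^2·(1−p)] / p^3 = 3·(1−p)/p = 93.88/100.00 = 0.9388
(1−p)/p = 0.9388/3 = 0.3129  ⇒  p = 1/(1 + 0.3129) = 0.7617
Qx-138: 76.17%, Qx-140: 23.83%.

76.17%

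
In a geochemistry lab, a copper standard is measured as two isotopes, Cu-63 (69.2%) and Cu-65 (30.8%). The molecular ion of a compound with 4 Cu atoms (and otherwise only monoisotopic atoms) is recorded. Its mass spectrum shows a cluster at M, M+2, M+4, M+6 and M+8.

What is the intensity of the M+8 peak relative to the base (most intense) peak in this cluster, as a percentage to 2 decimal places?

Binomial terms of (0.692 + 0.308)^4: M 0.2293, M+2 0.4083, M+4 0.2726, M+6 0.0809, M+8 0.0090 → M+2 is the base peak.
P(M+2) = C(4,1) × 0.692^3 × 0.308^1 = 4 × 0.33137389 × 0.3080 = 0.408253 (base)
P(M+8) = C(4,4) × 0.692^0 × 0.308^4 = 1 × 1.0000 × 0.00899918 = 0.008999
Relative intensity = 0.008999 / 0.408253 × 100 = 2.20

2.20%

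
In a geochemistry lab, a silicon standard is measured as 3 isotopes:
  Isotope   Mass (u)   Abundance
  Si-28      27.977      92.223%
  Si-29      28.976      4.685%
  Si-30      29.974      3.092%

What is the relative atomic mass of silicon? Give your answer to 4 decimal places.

28.0856 u

Ar = Σ fᵢ·mᵢ = 0.92223 × 27.977 + 0.04685 × 28.976 + 0.03092 × 29.974
= 25.80123 + 1.35753 + 0.92680 = 28.08556 u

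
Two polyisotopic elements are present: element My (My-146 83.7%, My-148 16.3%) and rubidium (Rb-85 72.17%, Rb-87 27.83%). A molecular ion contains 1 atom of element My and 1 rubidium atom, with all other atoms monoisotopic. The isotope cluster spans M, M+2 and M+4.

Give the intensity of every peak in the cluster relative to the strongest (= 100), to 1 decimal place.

Element My pattern (n=1): 0.8370 : 0.1630
Rubidium pattern (n=1): 0.7217 : 0.2783
Convolve the two distributions (both contribute in 2-u steps):
  M: 0.8370×0.7217 = 0.604063
  M+2: 0.8370×0.2783 + 0.1630×0.7217 = 0.350574
  M+4: 0.1630×0.2783 = 0.045363
Scale to base peak (0.604063) = 100: 100.0 : 58.0 : 7.5

100.0 : 58.0 : 7.5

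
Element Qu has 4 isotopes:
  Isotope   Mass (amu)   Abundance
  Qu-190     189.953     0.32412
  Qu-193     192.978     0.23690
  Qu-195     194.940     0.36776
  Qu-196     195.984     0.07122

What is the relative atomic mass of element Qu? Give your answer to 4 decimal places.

The abundance-weighted mean is 0.32412 × 189.953 + 0.23690 × 192.978 + 0.36776 × 194.940 + 0.07122 × 195.984
= 61.56757 + 45.71649 + 71.69113 + 13.95798 = 192.93317 amu

192.9332 amu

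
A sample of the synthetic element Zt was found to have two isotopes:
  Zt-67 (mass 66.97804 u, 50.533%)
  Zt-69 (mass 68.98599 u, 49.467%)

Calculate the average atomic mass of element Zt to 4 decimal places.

67.9713 u

The abundance-weighted mean is 0.50533 × 66.97804 + 0.49467 × 68.98599
= 33.846013 + 34.125300 = 67.971313 u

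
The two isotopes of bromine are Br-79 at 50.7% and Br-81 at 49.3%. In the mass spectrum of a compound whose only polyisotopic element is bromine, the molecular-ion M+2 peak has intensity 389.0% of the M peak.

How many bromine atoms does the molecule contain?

4

For n independent Br atoms, I(M+2)/I(M) = n · (abundance Br-81) / (abundance Br-79) = n · 0.493/0.507.
n = 3.890 × 0.507/0.493 = 4.00 ≈ 4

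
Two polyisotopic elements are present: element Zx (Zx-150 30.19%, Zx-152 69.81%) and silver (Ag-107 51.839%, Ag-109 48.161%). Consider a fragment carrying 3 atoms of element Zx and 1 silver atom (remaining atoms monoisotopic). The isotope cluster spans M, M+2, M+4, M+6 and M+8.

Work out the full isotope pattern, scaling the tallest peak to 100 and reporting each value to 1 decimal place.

3.7 : 28.8 : 82.5 : 100.0 : 42.1

Element Zx pattern (n=3): 0.02751626 : 0.19088206 : 0.44138711 : 0.34021457
Silver pattern (n=1): 0.51839 : 0.48161
Convolve the two distributions (both contribute in 2-u steps):
  M: 0.02751626×0.51839 = 0.014264
  M+2: 0.02751626×0.48161 + 0.19088206×0.51839 = 0.112203
  M+4: 0.19088206×0.48161 + 0.44138711×0.51839 = 0.320741
  M+6: 0.44138711×0.48161 + 0.34021457×0.51839 = 0.388940
  M+8: 0.34021457×0.48161 = 0.163851
Scale to base peak (0.388940) = 100: 3.7 : 28.8 : 82.5 : 100.0 : 42.1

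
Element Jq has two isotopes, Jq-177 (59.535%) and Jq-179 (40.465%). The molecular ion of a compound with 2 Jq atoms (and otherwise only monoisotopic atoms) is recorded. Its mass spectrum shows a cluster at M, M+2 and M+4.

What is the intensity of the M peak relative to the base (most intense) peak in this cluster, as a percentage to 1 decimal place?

73.6%

(0.59535 + 0.40465)^2 gives M 0.3544, M+2 0.4818, M+4 0.1637; the largest is M+2.
P(M+2) = C(2,1) × 0.59535^1 × 0.40465^1 = 2 × 0.59535 × 0.40465 = 0.481817 (base)
P(M) = C(2,0) × 0.59535^2 × 0.40465^0 = 1 × 0.35444162 × 1.0000 = 0.354442
Relative intensity = 0.354442 / 0.481817 × 100 = 73.6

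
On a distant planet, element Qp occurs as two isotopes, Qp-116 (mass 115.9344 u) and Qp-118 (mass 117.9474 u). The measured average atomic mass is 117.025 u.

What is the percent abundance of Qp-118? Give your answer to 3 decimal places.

54.178%

Writing the weighted mean with unknown fraction x of Qp-116:
115.9344·x + 117.9474·(1 − x) = 117.025
(115.9344 − 117.9474)·x = 117.025 − 117.9474
x = -0.9224 / -2.0130 = 0.45822 → 45.822% Qp-116, 54.178% Qp-118.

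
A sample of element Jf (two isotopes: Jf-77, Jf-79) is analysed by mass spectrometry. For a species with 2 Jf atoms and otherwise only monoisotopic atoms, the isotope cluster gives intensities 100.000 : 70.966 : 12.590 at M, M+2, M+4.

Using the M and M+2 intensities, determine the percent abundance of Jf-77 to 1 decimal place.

73.8%

Let p = fractional abundance of Jf-77. I(M+2)/I(M) = [C(2,1)·p^1·(1−p)] / p^2 = 2·(1−p)/p = 70.966/100.000 = 0.7097
(1−p)/p = 0.7097/2 = 0.3548  ⇒  p = 1/(1 + 0.3548) = 0.7381
Jf-77: 73.8%, Jf-79: 26.2%.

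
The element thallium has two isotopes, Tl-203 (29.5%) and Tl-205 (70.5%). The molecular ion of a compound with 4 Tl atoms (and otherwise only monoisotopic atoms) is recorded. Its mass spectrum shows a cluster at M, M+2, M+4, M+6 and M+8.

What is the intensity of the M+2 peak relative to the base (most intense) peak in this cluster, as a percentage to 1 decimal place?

Binomial terms of (0.295 + 0.705)^4: M 0.0076, M+2 0.0724, M+4 0.2595, M+6 0.4135, M+8 0.2470 → M+6 is the base peak.
P(M+6) = C(4,3) × 0.295^1 × 0.705^3 = 4 × 0.2950 × 0.35040263 = 0.413475 (base)
P(M+2) = C(4,1) × 0.295^3 × 0.705^1 = 4 × 0.02567237 × 0.7050 = 0.072396
Relative intensity = 0.072396 / 0.413475 × 100 = 17.5

17.5%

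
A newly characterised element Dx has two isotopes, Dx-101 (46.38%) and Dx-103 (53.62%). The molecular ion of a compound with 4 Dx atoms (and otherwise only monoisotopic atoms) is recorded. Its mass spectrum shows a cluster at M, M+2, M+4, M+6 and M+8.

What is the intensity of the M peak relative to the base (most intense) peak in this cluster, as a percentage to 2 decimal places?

(0.4638 + 0.5362)^4 gives M 0.0463, M+2 0.2140, M+4 0.3711, M+6 0.2860, M+8 0.0827; the largest is M+4.
P(M+4) = C(4,2) × 0.4638^2 × 0.5362^2 = 6 × 0.21511044 × 0.28751044 = 0.371079 (base)
P(M) = C(4,0) × 0.4638^4 × 0.5362^0 = 1 × 0.0462725 × 1.0000 = 0.046273
Relative intensity = 0.046273 / 0.371079 × 100 = 12.47

12.47%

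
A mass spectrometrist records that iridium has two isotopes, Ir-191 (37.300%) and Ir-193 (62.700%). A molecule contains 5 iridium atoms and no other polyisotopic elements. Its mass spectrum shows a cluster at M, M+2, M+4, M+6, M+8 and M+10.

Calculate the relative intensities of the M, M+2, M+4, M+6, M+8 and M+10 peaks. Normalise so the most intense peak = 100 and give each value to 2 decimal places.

Expanding (0.37300 + 0.62700)^5:
P(M) = 0.37300^5 = 0.007220
P(M+2) = 5 × 0.37300^4 × 0.62700^1 = 0.060684
P(M+4) = 10 × 0.37300^3 × 0.62700^2 = 0.204015
P(M+6) = 10 × 0.37300^2 × 0.62700^3 = 0.342942
P(M+8) = 5 × 0.37300^1 × 0.62700^4 = 0.288237
P(M+10) = 0.62700^5 = 0.096903
The M+6 peak is largest (0.342942); scaling to 100 gives 2.11 : 17.70 : 59.49 : 100.00 : 84.05 : 28.26.

2.11 : 17.70 : 59.49 : 100.00 : 84.05 : 28.26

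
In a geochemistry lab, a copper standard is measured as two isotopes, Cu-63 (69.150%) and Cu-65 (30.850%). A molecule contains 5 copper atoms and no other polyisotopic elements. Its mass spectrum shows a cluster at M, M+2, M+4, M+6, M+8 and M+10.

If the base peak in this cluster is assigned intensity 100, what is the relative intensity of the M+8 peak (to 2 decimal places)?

8.88

Term probabilities: M 0.1581, M+2 0.3527, M+4 0.3147, M+6 0.1404, M+8 0.0313, M+10 0.0028. Base peak = M+2.
P(M+2) = C(5,1) × 0.69150^4 × 0.30850^1 = 5 × 0.2286487 × 0.3085 = 0.352691 (base)
P(M+8) = C(5,4) × 0.69150^1 × 0.30850^4 = 5 × 0.6915 × 0.00905776 = 0.031317
Relative intensity = 0.031317 / 0.352691 × 100 = 8.88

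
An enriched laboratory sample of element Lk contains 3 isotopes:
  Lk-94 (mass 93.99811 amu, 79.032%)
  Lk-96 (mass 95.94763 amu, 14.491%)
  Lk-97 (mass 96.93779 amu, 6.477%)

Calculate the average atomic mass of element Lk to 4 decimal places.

The abundance-weighted mean is 0.79032 × 93.99811 + 0.14491 × 95.94763 + 0.06477 × 96.93779
= 74.288586 + 13.903771 + 6.278661 = 94.471018 amu

94.4710 amu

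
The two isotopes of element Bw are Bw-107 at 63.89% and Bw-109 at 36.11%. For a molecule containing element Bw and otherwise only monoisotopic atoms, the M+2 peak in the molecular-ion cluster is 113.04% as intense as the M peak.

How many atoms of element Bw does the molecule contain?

With n Bw atoms, P(M+2)/P(M) = C(n,1)·p^(n−1)q / p^n = n·q/p = n · 0.3611/0.6389.
n = 1.1304 × 0.6389/0.3611 = 2.00 ≈ 2

2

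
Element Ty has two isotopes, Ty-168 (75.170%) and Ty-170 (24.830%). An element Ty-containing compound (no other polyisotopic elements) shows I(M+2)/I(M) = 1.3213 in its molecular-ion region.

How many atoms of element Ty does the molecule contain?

4

For n independent Ty atoms, I(M+2)/I(M) = n · (abundance Ty-170) / (abundance Ty-168) = n · 0.24830/0.75170.
n = 1.3213 × 0.75170/0.24830 = 4.00 ≈ 4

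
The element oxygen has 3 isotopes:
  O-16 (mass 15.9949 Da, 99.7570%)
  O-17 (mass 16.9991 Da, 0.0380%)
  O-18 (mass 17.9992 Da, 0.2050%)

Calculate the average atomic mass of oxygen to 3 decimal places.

15.999 Da

Average mass = Σ (abundance × isotope mass) = 0.997570 × 15.9949 + 0.000380 × 16.9991 + 0.002050 × 17.9992
= 15.95603 + 0.00646 + 0.03690 = 15.99939 Da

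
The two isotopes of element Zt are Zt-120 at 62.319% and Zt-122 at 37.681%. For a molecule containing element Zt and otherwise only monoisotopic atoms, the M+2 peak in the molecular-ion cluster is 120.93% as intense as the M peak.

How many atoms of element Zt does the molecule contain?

The M+2/M ratio from n Zt atoms is n · q/p = n · 0.37681/0.62319.
n = 1.2093 × 0.62319/0.37681 = 2.00 ≈ 2

2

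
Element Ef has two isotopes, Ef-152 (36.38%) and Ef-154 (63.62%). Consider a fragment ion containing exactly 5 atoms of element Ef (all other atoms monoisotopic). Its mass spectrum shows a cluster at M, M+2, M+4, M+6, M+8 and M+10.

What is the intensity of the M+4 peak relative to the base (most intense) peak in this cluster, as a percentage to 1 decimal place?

57.2%

(0.3638 + 0.6362)^5 gives M 0.0064, M+2 0.0557, M+4 0.1949, M+6 0.3408, M+8 0.2980, M+10 0.1042; the largest is M+6.
P(M+6) = C(5,3) × 0.3638^2 × 0.6362^3 = 10 × 0.13235044 × 0.25750223 = 0.340805 (base)
P(M+4) = C(5,2) × 0.3638^3 × 0.6362^2 = 10 × 0.04814909 × 0.40475044 = 0.194884
Relative intensity = 0.194884 / 0.340805 × 100 = 57.2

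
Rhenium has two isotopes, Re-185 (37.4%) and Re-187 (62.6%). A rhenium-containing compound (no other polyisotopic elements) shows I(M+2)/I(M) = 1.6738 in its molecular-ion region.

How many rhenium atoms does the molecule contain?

1

For n independent Re atoms, I(M+2)/I(M) = n · (abundance Re-187) / (abundance Re-185) = n · 0.626/0.374.
n = 1.6738 × 0.374/0.626 = 1.00 ≈ 1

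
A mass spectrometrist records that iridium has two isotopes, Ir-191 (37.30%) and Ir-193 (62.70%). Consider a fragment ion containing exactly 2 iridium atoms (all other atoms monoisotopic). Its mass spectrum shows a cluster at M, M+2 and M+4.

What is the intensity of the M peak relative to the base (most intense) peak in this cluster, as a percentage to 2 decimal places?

(0.3730 + 0.6270)^2 gives M 0.1391, M+2 0.4677, M+4 0.3931; the largest is M+2.
P(M+2) = C(2,1) × 0.3730^1 × 0.6270^1 = 2 × 0.3730 × 0.6270 = 0.467742 (base)
P(M) = C(2,0) × 0.3730^2 × 0.6270^0 = 1 × 0.139129 × 1.0000 = 0.139129
Relative intensity = 0.139129 / 0.467742 × 100 = 29.74

29.74%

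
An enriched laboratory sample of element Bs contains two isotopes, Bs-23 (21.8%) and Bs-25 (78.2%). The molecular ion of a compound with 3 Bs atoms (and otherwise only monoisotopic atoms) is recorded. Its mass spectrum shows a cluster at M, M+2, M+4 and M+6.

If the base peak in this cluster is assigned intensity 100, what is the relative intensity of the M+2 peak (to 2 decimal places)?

Binomial terms of (0.218 + 0.782)^3: M 0.0104, M+2 0.1115, M+4 0.3999, M+6 0.4782 → M+6 is the base peak.
P(M+6) = C(3,3) × 0.218^0 × 0.782^3 = 1 × 1.0000 × 0.47821177 = 0.478212 (base)
P(M+2) = C(3,1) × 0.218^2 × 0.782^1 = 3 × 0.047524 × 0.7820 = 0.111491
Relative intensity = 0.111491 / 0.478212 × 100 = 23.31

23.31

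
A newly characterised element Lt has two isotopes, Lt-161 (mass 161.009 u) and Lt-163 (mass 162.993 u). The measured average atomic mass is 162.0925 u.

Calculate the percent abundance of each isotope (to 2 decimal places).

Lt-161: 45.39%, Lt-163: 54.61%

Let x be the fractional abundance of Lt-161; then Lt-163 has abundance 1 − x.
161.009·x + 162.993·(1 − x) = 162.0925
(161.009 − 162.993)·x = 162.0925 − 162.993
x = -0.9005 / -1.984 = 0.45388 → 45.39% Lt-161, 54.61% Lt-163.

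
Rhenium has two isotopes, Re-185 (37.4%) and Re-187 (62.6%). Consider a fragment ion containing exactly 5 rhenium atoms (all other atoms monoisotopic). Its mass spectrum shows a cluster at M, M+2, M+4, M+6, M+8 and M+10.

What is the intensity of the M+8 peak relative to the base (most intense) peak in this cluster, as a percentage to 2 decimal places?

83.69%

(0.374 + 0.626)^5 gives M 0.0073, M+2 0.0612, M+4 0.2050, M+6 0.3431, M+8 0.2872, M+10 0.0961; the largest is M+6.
P(M+6) = C(5,3) × 0.374^2 × 0.626^3 = 10 × 0.139876 × 0.24531438 = 0.343136 (base)
P(M+8) = C(5,4) × 0.374^1 × 0.626^4 = 5 × 0.3740 × 0.1535668 = 0.287170
Relative intensity = 0.287170 / 0.343136 × 100 = 83.69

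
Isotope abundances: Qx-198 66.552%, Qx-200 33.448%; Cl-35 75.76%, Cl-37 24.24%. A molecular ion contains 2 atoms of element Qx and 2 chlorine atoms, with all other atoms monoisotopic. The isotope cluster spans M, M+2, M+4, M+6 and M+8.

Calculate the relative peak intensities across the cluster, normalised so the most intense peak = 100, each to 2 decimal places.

Element Qx pattern (n=2): 0.44291687 : 0.44520626 : 0.11187687
Chlorine pattern (n=2): 0.57395776 : 0.36728448 : 0.05875776
Convolve the two distributions (both contribute in 2-u steps):
  M: 0.44291687×0.57395776 = 0.254216
  M+2: 0.44291687×0.36728448 + 0.44520626×0.57395776 = 0.418206
  M+4: 0.44291687×0.05875776 + 0.44520626×0.36728448 + 0.11187687×0.57395776 = 0.253755
  M+6: 0.44520626×0.05875776 + 0.11187687×0.36728448 = 0.067250
  M+8: 0.11187687×0.05875776 = 0.006574
Scale to base peak (0.418206) = 100: 60.79 : 100.00 : 60.68 : 16.08 : 1.57

60.79 : 100.00 : 60.68 : 16.08 : 1.57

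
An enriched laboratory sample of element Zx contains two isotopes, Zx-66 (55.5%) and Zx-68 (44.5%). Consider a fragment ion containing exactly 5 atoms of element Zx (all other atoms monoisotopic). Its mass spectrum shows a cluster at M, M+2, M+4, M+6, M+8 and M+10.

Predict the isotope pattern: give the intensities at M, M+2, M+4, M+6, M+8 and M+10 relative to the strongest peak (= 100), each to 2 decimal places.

15.55 : 62.36 : 100.00 : 80.18 : 32.14 : 5.15

Expanding (0.555 + 0.445)^5:
P(M) = 0.555^5 = 0.052658
P(M+2) = 5 × 0.555^4 × 0.445^1 = 0.211107
P(M+4) = 10 × 0.555^3 × 0.445^2 = 0.338531
P(M+6) = 10 × 0.555^2 × 0.445^3 = 0.271435
P(M+8) = 5 × 0.555^1 × 0.445^4 = 0.108819
P(M+10) = 0.445^5 = 0.017450
The M+4 peak is largest (0.338531); scaling to 100 gives 15.55 : 62.36 : 100.00 : 80.18 : 32.14 : 5.15.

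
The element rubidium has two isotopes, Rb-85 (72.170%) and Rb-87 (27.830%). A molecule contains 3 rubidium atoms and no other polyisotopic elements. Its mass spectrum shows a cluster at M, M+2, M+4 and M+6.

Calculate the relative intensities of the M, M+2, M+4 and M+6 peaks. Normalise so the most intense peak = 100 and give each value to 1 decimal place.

86.4 : 100.0 : 38.6 : 5.0

Each Rb atom is independently Rb-85 (p = 0.72170) or Rb-87 (q = 0.27830); the cluster is the binomial expansion (p + q)^3.
P(M) = 0.72170^3 = 0.375898
P(M+2) = 3 × 0.72170^2 × 0.27830^1 = 0.434858
P(M+4) = 3 × 0.72170^1 × 0.27830^2 = 0.167689
P(M+6) = 0.27830^3 = 0.021555
The M+2 peak is largest (0.434858); scaling to 100 gives 86.4 : 100.0 : 38.6 : 5.0.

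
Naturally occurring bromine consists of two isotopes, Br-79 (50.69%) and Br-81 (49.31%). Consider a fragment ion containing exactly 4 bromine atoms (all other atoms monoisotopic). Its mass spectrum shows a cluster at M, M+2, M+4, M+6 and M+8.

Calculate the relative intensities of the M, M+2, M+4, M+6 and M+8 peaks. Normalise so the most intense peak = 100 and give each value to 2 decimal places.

17.61 : 68.53 : 100.00 : 64.85 : 15.77

Expanding (0.5069 + 0.4931)^4:
P(M) = 0.5069^4 = 0.066022
P(M+2) = 4 × 0.5069^3 × 0.4931^1 = 0.256899
P(M+4) = 6 × 0.5069^2 × 0.4931^2 = 0.374857
P(M+6) = 4 × 0.5069^1 × 0.4931^3 = 0.243101
P(M+8) = 0.4931^4 = 0.059121
The M+4 peak is largest (0.374857); scaling to 100 gives 17.61 : 68.53 : 100.00 : 64.85 : 15.77.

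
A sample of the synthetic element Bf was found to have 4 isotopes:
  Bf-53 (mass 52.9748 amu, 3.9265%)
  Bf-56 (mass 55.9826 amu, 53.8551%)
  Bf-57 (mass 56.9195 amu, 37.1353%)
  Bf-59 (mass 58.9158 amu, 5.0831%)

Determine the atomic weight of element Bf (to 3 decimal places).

Average mass = Σ (abundance × isotope mass) = 0.039265 × 52.9748 + 0.538551 × 55.9826 + 0.371353 × 56.9195 + 0.050831 × 58.9158
= 2.08006 + 30.14949 + 21.13723 + 2.99475 = 56.36153 amu

56.362 amu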